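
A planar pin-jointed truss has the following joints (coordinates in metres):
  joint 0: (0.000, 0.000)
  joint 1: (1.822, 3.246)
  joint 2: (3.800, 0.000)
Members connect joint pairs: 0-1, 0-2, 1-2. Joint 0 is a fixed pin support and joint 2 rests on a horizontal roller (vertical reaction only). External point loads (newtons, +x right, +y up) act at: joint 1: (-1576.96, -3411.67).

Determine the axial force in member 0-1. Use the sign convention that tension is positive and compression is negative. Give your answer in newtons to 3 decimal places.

N=3 nodes, M=3 members, R=3 reactions → 2N=6, M+R=6
member 0 (0-1): L=3.7224, (cx,cy)=(0.4895,0.8720)
member 1 (0-2): L=3.8000, (cx,cy)=(1.0000,0.0000)
member 2 (1-2): L=3.8012, (cx,cy)=(0.5204,-0.8539)
solve A·x = −loads:
  F[0-1] = -3581.2480 N (compression)
  F[0-2] = +175.9543 N (tension)
  F[1-2] = -338.1369 N (compression)
  Rx@0 = +1576.9600 N
  Ry@0 = +3122.9198 N
  Ry@2 = +288.7502 N

-3581.248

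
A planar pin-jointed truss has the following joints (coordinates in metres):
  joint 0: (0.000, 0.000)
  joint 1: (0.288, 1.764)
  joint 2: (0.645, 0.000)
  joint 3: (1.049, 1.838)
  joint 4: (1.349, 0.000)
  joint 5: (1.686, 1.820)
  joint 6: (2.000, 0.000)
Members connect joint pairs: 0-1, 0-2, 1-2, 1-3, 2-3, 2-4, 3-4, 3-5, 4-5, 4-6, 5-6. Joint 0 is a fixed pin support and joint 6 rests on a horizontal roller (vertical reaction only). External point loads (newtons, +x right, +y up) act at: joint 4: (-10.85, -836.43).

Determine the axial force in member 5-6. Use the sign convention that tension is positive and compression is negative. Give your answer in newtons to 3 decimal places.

-572.507

N=7 nodes, M=11 members, R=3 reactions → 2N=14, M+R=14
member 0 (0-1): L=1.7874, (cx,cy)=(0.1611,0.9869)
member 1 (0-2): L=0.6450, (cx,cy)=(1.0000,0.0000)
member 2 (1-2): L=1.7998, (cx,cy)=(0.1984,-0.9801)
member 3 (1-3): L=0.7646, (cx,cy)=(0.9953,0.0968)
member 4 (2-3): L=1.8819, (cx,cy)=(0.2147,0.9767)
member 5 (2-4): L=0.7040, (cx,cy)=(1.0000,0.0000)
member 6 (3-4): L=1.8623, (cx,cy)=(0.1611,-0.9869)
member 7 (3-5): L=0.6373, (cx,cy)=(0.9996,-0.0282)
member 8 (4-5): L=1.8509, (cx,cy)=(0.1821,0.9833)
member 9 (4-6): L=0.6510, (cx,cy)=(1.0000,0.0000)
member 10 (5-6): L=1.8469, (cx,cy)=(0.1700,-0.9854)
solve A·x = −loads:
  F[0-1] = -275.8627 N (compression)
  F[0-2] = +33.6003 N (tension)
  F[1-2] = +268.0917 N (tension)
  F[1-3] = -98.0893 N (compression)
  F[2-3] = -269.0372 N (compression)
  F[2-4] = +144.5355 N (tension)
  F[3-4] = +281.6085 N (tension)
  F[3-5] = -200.8297 N (compression)
  F[4-5] = +567.9930 N (tension)
  F[4-6] = +97.3352 N (tension)
  F[5-6] = -572.5070 N (compression)
  Rx@0 = +10.8500 N
  Ry@0 = +272.2580 N
  Ry@6 = +564.1720 N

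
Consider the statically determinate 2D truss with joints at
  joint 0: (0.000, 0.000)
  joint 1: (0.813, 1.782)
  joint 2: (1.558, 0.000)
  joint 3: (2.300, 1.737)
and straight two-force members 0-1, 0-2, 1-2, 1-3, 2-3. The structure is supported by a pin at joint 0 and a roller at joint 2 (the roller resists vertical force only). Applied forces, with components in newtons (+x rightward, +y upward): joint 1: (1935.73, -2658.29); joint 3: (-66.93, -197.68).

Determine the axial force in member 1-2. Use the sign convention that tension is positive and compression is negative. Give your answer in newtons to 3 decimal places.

N=4 nodes, M=5 members, R=3 reactions → 2N=8, M+R=8
member 0 (0-1): L=1.9587, (cx,cy)=(0.4151,0.9098)
member 1 (0-2): L=1.5580, (cx,cy)=(1.0000,0.0000)
member 2 (1-2): L=1.9315, (cx,cy)=(0.3857,-0.9226)
member 3 (1-3): L=1.4877, (cx,cy)=(0.9995,-0.0302)
member 4 (2-3): L=1.8888, (cx,cy)=(0.3928,0.9196)
solve A·x = −loads:
  F[0-1] = +1057.8611 N (tension)
  F[0-2] = +1429.7116 N (tension)
  F[1-2] = -3924.9703 N (compression)
  F[1-3] = +17.2980 N (tension)
  F[2-3] = -214.3917 N (compression)
  Rx@0 = -1868.8000 N
  Ry@0 = -962.4300 N
  Ry@2 = +3818.4000 N

-3924.970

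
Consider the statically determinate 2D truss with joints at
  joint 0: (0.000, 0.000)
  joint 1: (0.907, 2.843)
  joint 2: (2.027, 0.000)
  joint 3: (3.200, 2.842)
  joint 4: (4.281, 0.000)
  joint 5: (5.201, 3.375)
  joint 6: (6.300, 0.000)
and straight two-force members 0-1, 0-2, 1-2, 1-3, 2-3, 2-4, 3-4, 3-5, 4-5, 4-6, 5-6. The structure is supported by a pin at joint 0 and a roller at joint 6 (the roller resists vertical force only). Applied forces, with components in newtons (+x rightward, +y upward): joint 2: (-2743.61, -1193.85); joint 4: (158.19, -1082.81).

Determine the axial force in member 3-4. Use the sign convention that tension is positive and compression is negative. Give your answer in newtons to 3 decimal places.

-245.571

N=7 nodes, M=11 members, R=3 reactions → 2N=14, M+R=14
member 0 (0-1): L=2.9842, (cx,cy)=(0.3039,0.9527)
member 1 (0-2): L=2.0270, (cx,cy)=(1.0000,0.0000)
member 2 (1-2): L=3.0557, (cx,cy)=(0.3665,-0.9304)
member 3 (1-3): L=2.2930, (cx,cy)=(1.0000,-0.0004)
member 4 (2-3): L=3.0746, (cx,cy)=(0.3815,0.9244)
member 5 (2-4): L=2.2540, (cx,cy)=(1.0000,0.0000)
member 6 (3-4): L=3.0406, (cx,cy)=(0.3555,-0.9347)
member 7 (3-5): L=2.0708, (cx,cy)=(0.9663,0.2574)
member 8 (4-5): L=3.4981, (cx,cy)=(0.2630,0.9648)
member 9 (4-6): L=2.0190, (cx,cy)=(1.0000,0.0000)
member 10 (5-6): L=3.5494, (cx,cy)=(0.3096,-0.9509)
solve A·x = −loads:
  F[0-1] = -1214.1889 N (compression)
  F[0-2] = -2216.3835 N (compression)
  F[1-2] = +1243.6606 N (tension)
  F[1-3] = -824.8793 N (compression)
  F[2-3] = +39.7485 N (tension)
  F[2-4] = +967.9045 N (tension)
  F[3-4] = -245.5709 N (compression)
  F[3-5] = -747.5988 N (compression)
  F[4-5] = +1360.2219 N (tension)
  F[4-6] = +364.6764 N (tension)
  F[5-6] = -1177.7908 N (compression)
  Rx@0 = +2585.4200 N
  Ry@0 = +1156.7483 N
  Ry@6 = +1119.9117 N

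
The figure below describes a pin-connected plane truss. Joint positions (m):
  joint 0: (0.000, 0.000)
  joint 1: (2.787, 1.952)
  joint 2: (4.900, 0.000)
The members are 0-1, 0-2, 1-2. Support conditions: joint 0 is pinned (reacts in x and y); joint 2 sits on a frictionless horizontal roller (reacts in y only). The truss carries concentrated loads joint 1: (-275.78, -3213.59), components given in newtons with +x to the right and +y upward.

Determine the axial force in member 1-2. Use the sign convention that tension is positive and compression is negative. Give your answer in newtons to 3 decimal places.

-2531.725

N=3 nodes, M=3 members, R=3 reactions → 2N=6, M+R=6
member 0 (0-1): L=3.4026, (cx,cy)=(0.8191,0.5737)
member 1 (0-2): L=4.9000, (cx,cy)=(1.0000,0.0000)
member 2 (1-2): L=2.8766, (cx,cy)=(0.7345,-0.6786)
solve A·x = −loads:
  F[0-1] = -2607.1020 N (compression)
  F[0-2] = +1859.6452 N (tension)
  F[1-2] = -2531.7249 N (compression)
  Rx@0 = +275.7800 N
  Ry@0 = +1495.6405 N
  Ry@2 = +1717.9495 N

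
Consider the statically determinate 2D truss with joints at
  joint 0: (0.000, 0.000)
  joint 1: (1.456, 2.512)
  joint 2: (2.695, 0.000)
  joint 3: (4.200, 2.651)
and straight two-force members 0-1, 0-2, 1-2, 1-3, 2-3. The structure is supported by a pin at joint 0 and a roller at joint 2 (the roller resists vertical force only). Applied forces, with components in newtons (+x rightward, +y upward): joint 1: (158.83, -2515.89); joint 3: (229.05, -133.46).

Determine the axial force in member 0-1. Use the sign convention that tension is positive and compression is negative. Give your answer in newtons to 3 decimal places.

N=4 nodes, M=5 members, R=3 reactions → 2N=8, M+R=8
member 0 (0-1): L=2.9035, (cx,cy)=(0.5015,0.8652)
member 1 (0-2): L=2.6950, (cx,cy)=(1.0000,0.0000)
member 2 (1-2): L=2.8009, (cx,cy)=(0.4424,-0.8968)
member 3 (1-3): L=2.7475, (cx,cy)=(0.9987,0.0506)
member 4 (2-3): L=3.0484, (cx,cy)=(0.4937,0.8696)
solve A·x = −loads:
  F[0-1] = -819.2231 N (compression)
  F[0-2] = +798.6963 N (tension)
  F[1-2] = -1997.2542 N (compression)
  F[1-3] = +314.2445 N (tension)
  F[2-3] = -171.7484 N (compression)
  Rx@0 = -387.8800 N
  Ry@0 = +708.7710 N
  Ry@2 = +1940.5790 N

-819.223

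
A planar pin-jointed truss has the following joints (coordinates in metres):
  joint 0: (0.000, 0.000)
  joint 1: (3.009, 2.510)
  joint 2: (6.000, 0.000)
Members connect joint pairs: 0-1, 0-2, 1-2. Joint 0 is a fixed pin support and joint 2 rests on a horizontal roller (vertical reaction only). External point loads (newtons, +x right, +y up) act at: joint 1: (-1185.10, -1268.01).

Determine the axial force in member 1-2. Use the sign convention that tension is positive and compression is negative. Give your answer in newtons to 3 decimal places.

N=3 nodes, M=3 members, R=3 reactions → 2N=6, M+R=6
member 0 (0-1): L=3.9184, (cx,cy)=(0.7679,0.6406)
member 1 (0-2): L=6.0000, (cx,cy)=(1.0000,0.0000)
member 2 (1-2): L=3.9046, (cx,cy)=(0.7660,-0.6428)
solve A·x = −loads:
  F[0-1] = -1760.7536 N (compression)
  F[0-2] = +166.9957 N (tension)
  F[1-2] = -218.0065 N (compression)
  Rx@0 = +1185.1000 N
  Ry@0 = +1127.8698 N
  Ry@2 = +140.1402 N

-218.007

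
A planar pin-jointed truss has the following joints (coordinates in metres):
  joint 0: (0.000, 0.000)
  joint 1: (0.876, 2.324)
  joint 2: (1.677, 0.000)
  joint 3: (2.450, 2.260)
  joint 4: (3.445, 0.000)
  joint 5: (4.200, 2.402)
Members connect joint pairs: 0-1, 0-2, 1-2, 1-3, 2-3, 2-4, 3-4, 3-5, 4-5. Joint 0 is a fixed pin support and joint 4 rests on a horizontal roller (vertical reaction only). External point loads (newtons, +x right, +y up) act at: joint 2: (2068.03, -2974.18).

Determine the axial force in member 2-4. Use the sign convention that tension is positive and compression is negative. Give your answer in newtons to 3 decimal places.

637.420

N=6 nodes, M=9 members, R=3 reactions → 2N=12, M+R=12
member 0 (0-1): L=2.4836, (cx,cy)=(0.3527,0.9357)
member 1 (0-2): L=1.6770, (cx,cy)=(1.0000,0.0000)
member 2 (1-2): L=2.4582, (cx,cy)=(0.3259,-0.9454)
member 3 (1-3): L=1.5753, (cx,cy)=(0.9992,-0.0406)
member 4 (2-3): L=2.3885, (cx,cy)=(0.3236,0.9462)
member 5 (2-4): L=1.7680, (cx,cy)=(1.0000,0.0000)
member 6 (3-4): L=2.4693, (cx,cy)=(0.4029,-0.9152)
member 7 (3-5): L=1.7558, (cx,cy)=(0.9967,0.0809)
member 8 (4-5): L=2.5179, (cx,cy)=(0.2999,0.9540)
solve A·x = −loads:
  F[0-1] = -1631.2057 N (compression)
  F[0-2] = +2643.3749 N (tension)
  F[1-2] = +1662.5334 N (tension)
  F[1-3] = -1118.0091 N (compression)
  F[2-3] = +1482.1499 N (tension)
  F[2-4] = +637.4201 N (tension)
  F[3-4] = -1581.9145 N (compression)
  F[3-5] = +0.0000 N (tension)
  F[4-5] = -0.0000 N (compression)
  Rx@0 = -2068.0300 N
  Ry@0 = +1526.3716 N
  Ry@4 = +1447.8084 N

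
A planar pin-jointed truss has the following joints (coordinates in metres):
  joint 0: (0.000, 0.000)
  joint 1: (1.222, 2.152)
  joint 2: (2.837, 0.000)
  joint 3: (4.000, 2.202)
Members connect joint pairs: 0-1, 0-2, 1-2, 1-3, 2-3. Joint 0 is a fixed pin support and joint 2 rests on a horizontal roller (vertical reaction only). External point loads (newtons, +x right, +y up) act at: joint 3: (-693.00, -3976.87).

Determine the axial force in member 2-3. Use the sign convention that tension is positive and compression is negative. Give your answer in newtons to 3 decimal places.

N=4 nodes, M=5 members, R=3 reactions → 2N=8, M+R=8
member 0 (0-1): L=2.4748, (cx,cy)=(0.4938,0.8696)
member 1 (0-2): L=2.8370, (cx,cy)=(1.0000,0.0000)
member 2 (1-2): L=2.6906, (cx,cy)=(0.6002,-0.7998)
member 3 (1-3): L=2.7784, (cx,cy)=(0.9998,0.0180)
member 4 (2-3): L=2.4903, (cx,cy)=(0.4670,0.8842)
solve A·x = −loads:
  F[0-1] = +1256.2245 N (tension)
  F[0-2] = -1313.3076 N (compression)
  F[1-2] = -1333.8184 N (compression)
  F[1-3] = +1421.1461 N (tension)
  F[2-3] = -4526.3895 N (compression)
  Rx@0 = +693.0000 N
  Ry@0 = -1092.3912 N
  Ry@2 = +5069.2612 N

-4526.390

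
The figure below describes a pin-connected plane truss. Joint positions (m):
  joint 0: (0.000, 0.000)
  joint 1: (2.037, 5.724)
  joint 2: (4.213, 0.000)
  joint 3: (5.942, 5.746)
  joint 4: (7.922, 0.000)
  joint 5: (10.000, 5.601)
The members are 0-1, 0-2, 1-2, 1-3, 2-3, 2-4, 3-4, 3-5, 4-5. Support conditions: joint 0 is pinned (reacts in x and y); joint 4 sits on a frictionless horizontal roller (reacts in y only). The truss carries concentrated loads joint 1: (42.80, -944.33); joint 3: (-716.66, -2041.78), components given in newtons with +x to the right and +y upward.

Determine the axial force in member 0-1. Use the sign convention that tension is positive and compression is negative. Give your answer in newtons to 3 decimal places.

-1805.196

N=6 nodes, M=9 members, R=3 reactions → 2N=12, M+R=12
member 0 (0-1): L=6.0757, (cx,cy)=(0.3353,0.9421)
member 1 (0-2): L=4.2130, (cx,cy)=(1.0000,0.0000)
member 2 (1-2): L=6.1237, (cx,cy)=(0.3553,-0.9347)
member 3 (1-3): L=3.9051, (cx,cy)=(1.0000,0.0056)
member 4 (2-3): L=6.0005, (cx,cy)=(0.2881,0.9576)
member 5 (2-4): L=3.7090, (cx,cy)=(1.0000,0.0000)
member 6 (3-4): L=6.0776, (cx,cy)=(0.3258,-0.9454)
member 7 (3-5): L=4.0606, (cx,cy)=(0.9994,-0.0357)
member 8 (4-5): L=5.9741, (cx,cy)=(0.3478,0.9376)
solve A·x = −loads:
  F[0-1] = -1805.1956 N (compression)
  F[0-2] = -68.6273 N (compression)
  F[1-2] = +803.5675 N (tension)
  F[1-3] = -933.5899 N (compression)
  F[2-3] = -784.3914 N (compression)
  F[2-4] = +442.9318 N (tension)
  F[3-4] = -1359.5714 N (compression)
  F[3-5] = +0.0000 N (tension)
  F[4-5] = -0.0000 N (compression)
  Rx@0 = +673.8600 N
  Ry@0 = +1700.7129 N
  Ry@4 = +1285.3971 N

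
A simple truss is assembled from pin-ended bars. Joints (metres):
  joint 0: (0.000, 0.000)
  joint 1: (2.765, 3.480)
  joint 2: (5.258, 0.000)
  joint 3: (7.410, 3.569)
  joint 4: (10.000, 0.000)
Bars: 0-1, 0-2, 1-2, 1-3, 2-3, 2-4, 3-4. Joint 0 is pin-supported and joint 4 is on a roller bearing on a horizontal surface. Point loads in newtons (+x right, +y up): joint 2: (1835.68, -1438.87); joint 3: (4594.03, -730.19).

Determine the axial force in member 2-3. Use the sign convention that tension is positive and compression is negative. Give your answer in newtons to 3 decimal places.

N=5 nodes, M=7 members, R=3 reactions → 2N=10, M+R=10
member 0 (0-1): L=4.4447, (cx,cy)=(0.6221,0.7829)
member 1 (0-2): L=5.2580, (cx,cy)=(1.0000,0.0000)
member 2 (1-2): L=4.2808, (cx,cy)=(0.5824,-0.8129)
member 3 (1-3): L=4.6459, (cx,cy)=(0.9998,0.0192)
member 4 (2-3): L=4.1676, (cx,cy)=(0.5164,0.8564)
member 5 (2-4): L=4.7420, (cx,cy)=(1.0000,0.0000)
member 6 (3-4): L=4.4097, (cx,cy)=(0.5873,-0.8093)
solve A·x = −loads:
  F[0-1] = +981.1332 N (tension)
  F[0-2] = +5819.3617 N (tension)
  F[1-2] = -917.9666 N (compression)
  F[1-3] = +1145.1497 N (tension)
  F[2-3] = +2551.5998 N (tension)
  F[2-4] = +2131.5344 N (tension)
  F[3-4] = -3629.1605 N (compression)
  Rx@0 = -6429.7100 N
  Ry@0 = -768.1779 N
  Ry@4 = +2937.2379 N

2551.600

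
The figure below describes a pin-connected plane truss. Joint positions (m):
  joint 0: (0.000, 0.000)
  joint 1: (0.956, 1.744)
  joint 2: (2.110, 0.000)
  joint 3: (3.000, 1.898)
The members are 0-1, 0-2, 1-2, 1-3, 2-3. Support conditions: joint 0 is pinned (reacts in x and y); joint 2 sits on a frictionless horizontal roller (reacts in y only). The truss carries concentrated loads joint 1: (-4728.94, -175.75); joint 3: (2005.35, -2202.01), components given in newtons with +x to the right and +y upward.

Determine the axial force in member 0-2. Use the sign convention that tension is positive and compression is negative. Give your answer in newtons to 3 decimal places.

N=4 nodes, M=5 members, R=3 reactions → 2N=8, M+R=8
member 0 (0-1): L=1.9888, (cx,cy)=(0.4807,0.8769)
member 1 (0-2): L=2.1100, (cx,cy)=(1.0000,0.0000)
member 2 (1-2): L=2.0912, (cx,cy)=(0.5518,-0.8340)
member 3 (1-3): L=2.0498, (cx,cy)=(0.9972,0.0751)
member 4 (2-3): L=2.0963, (cx,cy)=(0.4246,0.9054)
solve A·x = −loads:
  F[0-1] = -1450.6945 N (compression)
  F[0-2] = -2026.2658 N (compression)
  F[1-2] = +1599.1471 N (tension)
  F[1-3] = +3158.0875 N (tension)
  F[2-3] = -2694.1365 N (compression)
  Rx@0 = +2723.5900 N
  Ry@0 = +1272.1060 N
  Ry@2 = +1105.6540 N

-2026.266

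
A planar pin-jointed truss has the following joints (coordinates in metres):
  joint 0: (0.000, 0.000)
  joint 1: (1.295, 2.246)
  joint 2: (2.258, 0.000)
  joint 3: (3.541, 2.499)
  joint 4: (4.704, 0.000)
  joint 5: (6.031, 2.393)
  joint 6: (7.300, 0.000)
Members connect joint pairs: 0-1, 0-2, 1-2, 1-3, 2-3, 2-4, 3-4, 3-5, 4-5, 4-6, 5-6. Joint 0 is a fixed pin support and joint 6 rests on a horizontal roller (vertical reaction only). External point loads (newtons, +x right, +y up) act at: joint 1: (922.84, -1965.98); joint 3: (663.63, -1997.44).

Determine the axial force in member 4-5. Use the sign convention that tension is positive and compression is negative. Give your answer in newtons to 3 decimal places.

1996.782

N=7 nodes, M=11 members, R=3 reactions → 2N=14, M+R=14
member 0 (0-1): L=2.5926, (cx,cy)=(0.4995,0.8663)
member 1 (0-2): L=2.2580, (cx,cy)=(1.0000,0.0000)
member 2 (1-2): L=2.4437, (cx,cy)=(0.3941,-0.9191)
member 3 (1-3): L=2.2602, (cx,cy)=(0.9937,0.1119)
member 4 (2-3): L=2.8091, (cx,cy)=(0.4567,0.8896)
member 5 (2-4): L=2.4460, (cx,cy)=(1.0000,0.0000)
member 6 (3-4): L=2.7564, (cx,cy)=(0.4219,-0.9066)
member 7 (3-5): L=2.4923, (cx,cy)=(0.9991,-0.0425)
member 8 (4-5): L=2.7363, (cx,cy)=(0.4850,0.8745)
member 9 (4-6): L=2.5960, (cx,cy)=(1.0000,0.0000)
member 10 (5-6): L=2.7087, (cx,cy)=(0.4685,-0.8835)
solve A·x = −loads:
  F[0-1] = -2464.0655 N (compression)
  F[0-2] = +2817.2703 N (tension)
  F[1-2] = -76.7245 N (compression)
  F[1-3] = -2136.8350 N (compression)
  F[2-3] = +79.2666 N (tension)
  F[2-4] = +2750.8323 N (tension)
  F[3-4] = -1926.1031 N (compression)
  F[3-5] = -1939.9034 N (compression)
  F[4-5] = +1996.7819 N (tension)
  F[4-6] = +969.7884 N (tension)
  F[5-6] = -2069.9935 N (compression)
  Rx@0 = -1586.4700 N
  Ry@0 = +2134.6544 N
  Ry@6 = +1828.7656 N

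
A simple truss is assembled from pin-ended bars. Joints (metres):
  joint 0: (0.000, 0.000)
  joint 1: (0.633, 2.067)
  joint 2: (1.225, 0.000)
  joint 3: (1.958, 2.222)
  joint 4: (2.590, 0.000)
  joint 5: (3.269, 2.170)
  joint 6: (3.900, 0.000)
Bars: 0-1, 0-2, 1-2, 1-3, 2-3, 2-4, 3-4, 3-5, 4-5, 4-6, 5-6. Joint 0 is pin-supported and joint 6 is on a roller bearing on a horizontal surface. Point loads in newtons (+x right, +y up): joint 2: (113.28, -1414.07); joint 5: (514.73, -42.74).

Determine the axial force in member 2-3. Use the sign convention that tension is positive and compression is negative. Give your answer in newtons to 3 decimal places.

810.776

N=7 nodes, M=11 members, R=3 reactions → 2N=14, M+R=14
member 0 (0-1): L=2.1618, (cx,cy)=(0.2928,0.9562)
member 1 (0-2): L=1.2250, (cx,cy)=(1.0000,0.0000)
member 2 (1-2): L=2.1501, (cx,cy)=(0.2753,-0.9613)
member 3 (1-3): L=1.3340, (cx,cy)=(0.9932,0.1162)
member 4 (2-3): L=2.3398, (cx,cy)=(0.3133,0.9497)
member 5 (2-4): L=1.3650, (cx,cy)=(1.0000,0.0000)
member 6 (3-4): L=2.3101, (cx,cy)=(0.2736,-0.9618)
member 7 (3-5): L=1.3120, (cx,cy)=(0.9992,-0.0396)
member 8 (4-5): L=2.2738, (cx,cy)=(0.2986,0.9544)
member 9 (4-6): L=1.3100, (cx,cy)=(1.0000,0.0000)
member 10 (5-6): L=2.2599, (cx,cy)=(0.2792,-0.9602)
solve A·x = −loads:
  F[0-1] = -722.0707 N (compression)
  F[0-2] = +839.4452 N (tension)
  F[1-2] = +670.0038 N (tension)
  F[1-3] = -398.6106 N (compression)
  F[2-3] = +810.7761 N (tension)
  F[2-4] = +656.6432 N (tension)
  F[3-4] = -755.0169 N (compression)
  F[3-5] = +64.6933 N (tension)
  F[4-5] = +760.9341 N (tension)
  F[4-6] = +222.8532 N (tension)
  F[5-6] = -798.1326 N (compression)
  Rx@0 = -628.0100 N
  Ry@0 = +690.4210 N
  Ry@6 = +766.3890 N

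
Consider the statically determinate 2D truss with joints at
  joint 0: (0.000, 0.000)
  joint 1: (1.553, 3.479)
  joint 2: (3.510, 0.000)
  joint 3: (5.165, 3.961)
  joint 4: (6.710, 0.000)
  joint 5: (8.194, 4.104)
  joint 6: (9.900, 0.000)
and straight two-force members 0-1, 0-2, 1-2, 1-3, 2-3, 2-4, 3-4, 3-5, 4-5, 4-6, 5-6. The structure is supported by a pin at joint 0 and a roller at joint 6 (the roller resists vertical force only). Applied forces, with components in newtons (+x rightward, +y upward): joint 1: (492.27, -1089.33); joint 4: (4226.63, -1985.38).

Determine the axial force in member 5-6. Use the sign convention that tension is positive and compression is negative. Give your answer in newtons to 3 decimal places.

N=7 nodes, M=11 members, R=3 reactions → 2N=14, M+R=14
member 0 (0-1): L=3.8099, (cx,cy)=(0.4076,0.9132)
member 1 (0-2): L=3.5100, (cx,cy)=(1.0000,0.0000)
member 2 (1-2): L=3.9917, (cx,cy)=(0.4903,-0.8716)
member 3 (1-3): L=3.6440, (cx,cy)=(0.9912,0.1323)
member 4 (2-3): L=4.2928, (cx,cy)=(0.3855,0.9227)
member 5 (2-4): L=3.2000, (cx,cy)=(1.0000,0.0000)
member 6 (3-4): L=4.2517, (cx,cy)=(0.3634,-0.9316)
member 7 (3-5): L=3.0324, (cx,cy)=(0.9989,0.0472)
member 8 (4-5): L=4.3641, (cx,cy)=(0.3400,0.9404)
member 9 (4-6): L=3.1900, (cx,cy)=(1.0000,0.0000)
member 10 (5-6): L=4.4445, (cx,cy)=(0.3838,-0.9234)
solve A·x = −loads:
  F[0-1] = -1516.9370 N (compression)
  F[0-2] = +5337.2391 N (tension)
  F[1-2] = +157.5860 N (tension)
  F[1-3] = -1198.3990 N (compression)
  F[2-3] = -148.8538 N (compression)
  F[2-4] = +5471.8862 N (tension)
  F[3-4] = +249.8670 N (tension)
  F[3-5] = -1337.5430 N (compression)
  F[4-5] = +1863.6544 N (tension)
  F[4-6] = +702.3195 N (tension)
  F[5-6] = -1829.6794 N (compression)
  Rx@0 = -4718.9000 N
  Ry@0 = +1385.1911 N
  Ry@6 = +1689.5189 N

-1829.679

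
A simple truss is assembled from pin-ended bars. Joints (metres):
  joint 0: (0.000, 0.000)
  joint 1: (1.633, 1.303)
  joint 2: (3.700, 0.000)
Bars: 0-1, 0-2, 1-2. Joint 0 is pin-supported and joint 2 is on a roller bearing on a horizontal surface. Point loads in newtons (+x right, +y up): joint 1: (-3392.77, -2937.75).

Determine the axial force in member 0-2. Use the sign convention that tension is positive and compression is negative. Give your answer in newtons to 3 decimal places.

N=3 nodes, M=3 members, R=3 reactions → 2N=6, M+R=6
member 0 (0-1): L=2.0891, (cx,cy)=(0.7817,0.6237)
member 1 (0-2): L=3.7000, (cx,cy)=(1.0000,0.0000)
member 2 (1-2): L=2.4434, (cx,cy)=(0.8459,-0.5333)
solve A·x = −loads:
  F[0-1] = -4547.0023 N (compression)
  F[0-2] = +161.4492 N (tension)
  F[1-2] = -190.8506 N (compression)
  Rx@0 = +3392.7700 N
  Ry@0 = +2835.9753 N
  Ry@2 = +101.7747 N

161.449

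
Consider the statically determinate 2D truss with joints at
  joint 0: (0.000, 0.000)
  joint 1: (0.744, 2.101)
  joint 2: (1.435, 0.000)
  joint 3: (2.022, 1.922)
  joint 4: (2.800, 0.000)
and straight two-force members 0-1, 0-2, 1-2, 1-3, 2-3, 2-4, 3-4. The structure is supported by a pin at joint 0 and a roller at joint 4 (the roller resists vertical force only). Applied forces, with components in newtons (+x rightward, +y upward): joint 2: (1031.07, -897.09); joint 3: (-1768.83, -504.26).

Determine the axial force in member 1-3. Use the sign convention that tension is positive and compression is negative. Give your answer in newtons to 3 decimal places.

N=5 nodes, M=7 members, R=3 reactions → 2N=10, M+R=10
member 0 (0-1): L=2.2288, (cx,cy)=(0.3338,0.9426)
member 1 (0-2): L=1.4350, (cx,cy)=(1.0000,0.0000)
member 2 (1-2): L=2.2117, (cx,cy)=(0.3124,-0.9499)
member 3 (1-3): L=1.2905, (cx,cy)=(0.9903,-0.1387)
member 4 (2-3): L=2.0096, (cx,cy)=(0.2921,0.9564)
member 5 (2-4): L=1.3650, (cx,cy)=(1.0000,0.0000)
member 6 (3-4): L=2.0735, (cx,cy)=(0.3752,-0.9269)
solve A·x = −loads:
  F[0-1] = -1900.6359 N (compression)
  F[0-2] = -103.3171 N (compression)
  F[1-2] = +2075.1683 N (tension)
  F[1-3] = -1295.3035 N (compression)
  F[2-3] = -1123.1806 N (compression)
  F[2-4] = -157.9757 N (compression)
  F[3-4] = +421.0300 N (tension)
  Rx@0 = +737.7600 N
  Ry@0 = +1791.6191 N
  Ry@4 = -390.2691 N

-1295.303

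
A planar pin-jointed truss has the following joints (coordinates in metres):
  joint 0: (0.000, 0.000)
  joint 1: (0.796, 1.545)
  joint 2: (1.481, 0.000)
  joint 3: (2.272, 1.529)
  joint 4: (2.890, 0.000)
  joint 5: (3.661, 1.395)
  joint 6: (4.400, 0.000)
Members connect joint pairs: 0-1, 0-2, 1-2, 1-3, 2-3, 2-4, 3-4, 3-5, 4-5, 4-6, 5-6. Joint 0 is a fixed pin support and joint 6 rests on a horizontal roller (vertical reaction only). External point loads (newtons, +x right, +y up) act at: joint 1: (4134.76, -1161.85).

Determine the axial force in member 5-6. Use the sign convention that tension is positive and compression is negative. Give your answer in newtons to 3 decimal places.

N=7 nodes, M=11 members, R=3 reactions → 2N=14, M+R=14
member 0 (0-1): L=1.7380, (cx,cy)=(0.4580,0.8890)
member 1 (0-2): L=1.4810, (cx,cy)=(1.0000,0.0000)
member 2 (1-2): L=1.6900, (cx,cy)=(0.4053,-0.9142)
member 3 (1-3): L=1.4761, (cx,cy)=(0.9999,-0.0108)
member 4 (2-3): L=1.7215, (cx,cy)=(0.4595,0.8882)
member 5 (2-4): L=1.4090, (cx,cy)=(1.0000,0.0000)
member 6 (3-4): L=1.6492, (cx,cy)=(0.3747,-0.9271)
member 7 (3-5): L=1.3954, (cx,cy)=(0.9954,-0.0960)
member 8 (4-5): L=1.5939, (cx,cy)=(0.4837,0.8752)
member 9 (4-6): L=1.5100, (cx,cy)=(1.0000,0.0000)
member 10 (5-6): L=1.5787, (cx,cy)=(0.4681,-0.8837)
solve A·x = −loads:
  F[0-1] = +562.6885 N (tension)
  F[0-2] = +3877.0498 N (tension)
  F[1-2] = -1780.6721 N (compression)
  F[1-3] = -3155.5024 N (compression)
  F[2-3] = +1832.7825 N (tension)
  F[2-4] = +2313.1789 N (tension)
  F[3-4] = -1614.9571 N (compression)
  F[3-5] = -1715.9297 N (compression)
  F[4-5] = +1710.7449 N (tension)
  F[4-6] = +880.4715 N (tension)
  F[5-6] = -1880.8650 N (compression)
  Rx@0 = -4134.7600 N
  Ry@0 = -500.2038 N
  Ry@6 = +1662.0538 N

-1880.865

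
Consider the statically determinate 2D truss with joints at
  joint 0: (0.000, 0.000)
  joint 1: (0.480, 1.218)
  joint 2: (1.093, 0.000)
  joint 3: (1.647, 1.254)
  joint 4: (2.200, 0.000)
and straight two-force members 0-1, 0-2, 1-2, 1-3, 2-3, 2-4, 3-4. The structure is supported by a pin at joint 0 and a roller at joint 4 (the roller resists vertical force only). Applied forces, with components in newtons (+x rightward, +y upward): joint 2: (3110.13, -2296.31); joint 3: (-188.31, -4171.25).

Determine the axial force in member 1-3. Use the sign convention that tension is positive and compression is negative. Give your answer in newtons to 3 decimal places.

-2043.359

N=5 nodes, M=7 members, R=3 reactions → 2N=10, M+R=10
member 0 (0-1): L=1.3092, (cx,cy)=(0.3666,0.9304)
member 1 (0-2): L=1.0930, (cx,cy)=(1.0000,0.0000)
member 2 (1-2): L=1.3636, (cx,cy)=(0.4496,-0.8933)
member 3 (1-3): L=1.1676, (cx,cy)=(0.9995,0.0308)
member 4 (2-3): L=1.3709, (cx,cy)=(0.4041,0.9147)
member 5 (2-4): L=1.1070, (cx,cy)=(1.0000,0.0000)
member 6 (3-4): L=1.3705, (cx,cy)=(0.4035,-0.9150)
solve A·x = −loads:
  F[0-1] = -2484.3030 N (compression)
  F[0-2] = +3832.6766 N (tension)
  F[1-2] = +2516.9803 N (tension)
  F[1-3] = -2043.3590 N (compression)
  F[2-3] = +52.4925 N (tension)
  F[2-4] = +1832.8648 N (tension)
  F[3-4] = -4542.4554 N (compression)
  Rx@0 = -2921.8200 N
  Ry@0 = +2311.2987 N
  Ry@4 = +4156.2613 N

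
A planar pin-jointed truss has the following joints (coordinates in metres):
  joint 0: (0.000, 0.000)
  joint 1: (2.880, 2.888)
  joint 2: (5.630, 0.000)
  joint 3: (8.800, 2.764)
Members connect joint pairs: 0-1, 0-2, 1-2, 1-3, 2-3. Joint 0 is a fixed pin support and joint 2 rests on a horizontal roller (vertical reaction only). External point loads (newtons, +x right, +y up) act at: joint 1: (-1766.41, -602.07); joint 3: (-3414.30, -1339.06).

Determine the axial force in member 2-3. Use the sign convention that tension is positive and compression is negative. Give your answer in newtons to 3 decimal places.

-2096.020

N=4 nodes, M=5 members, R=3 reactions → 2N=8, M+R=8
member 0 (0-1): L=4.0786, (cx,cy)=(0.7061,0.7081)
member 1 (0-2): L=5.6300, (cx,cy)=(1.0000,0.0000)
member 2 (1-2): L=3.9879, (cx,cy)=(0.6896,-0.7242)
member 3 (1-3): L=5.9213, (cx,cy)=(0.9998,-0.0209)
member 4 (2-3): L=4.2058, (cx,cy)=(0.7537,0.6572)
solve A·x = −loads:
  F[0-1] = -2997.4421 N (compression)
  F[0-2] = -3064.1401 N (compression)
  F[1-2] = +2152.4571 N (tension)
  F[1-3] = -1834.8807 N (compression)
  F[2-3] = -2096.0203 N (compression)
  Rx@0 = +5180.7100 N
  Ry@0 = +2122.4493 N
  Ry@2 = -181.3193 N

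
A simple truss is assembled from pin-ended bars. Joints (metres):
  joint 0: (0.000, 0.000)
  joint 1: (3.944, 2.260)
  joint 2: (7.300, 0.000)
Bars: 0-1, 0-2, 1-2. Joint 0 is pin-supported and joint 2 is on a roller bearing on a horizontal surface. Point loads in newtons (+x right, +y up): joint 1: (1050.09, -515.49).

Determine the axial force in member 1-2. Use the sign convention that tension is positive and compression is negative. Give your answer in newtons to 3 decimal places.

-1080.615

N=3 nodes, M=3 members, R=3 reactions → 2N=6, M+R=6
member 0 (0-1): L=4.5456, (cx,cy)=(0.8676,0.4972)
member 1 (0-2): L=7.3000, (cx,cy)=(1.0000,0.0000)
member 2 (1-2): L=4.0460, (cx,cy)=(0.8295,-0.5586)
solve A·x = −loads:
  F[0-1] = +177.2236 N (tension)
  F[0-2] = +896.3225 N (tension)
  F[1-2] = -1080.6154 N (compression)
  Rx@0 = -1050.0900 N
  Ry@0 = -88.1122 N
  Ry@2 = +603.6022 N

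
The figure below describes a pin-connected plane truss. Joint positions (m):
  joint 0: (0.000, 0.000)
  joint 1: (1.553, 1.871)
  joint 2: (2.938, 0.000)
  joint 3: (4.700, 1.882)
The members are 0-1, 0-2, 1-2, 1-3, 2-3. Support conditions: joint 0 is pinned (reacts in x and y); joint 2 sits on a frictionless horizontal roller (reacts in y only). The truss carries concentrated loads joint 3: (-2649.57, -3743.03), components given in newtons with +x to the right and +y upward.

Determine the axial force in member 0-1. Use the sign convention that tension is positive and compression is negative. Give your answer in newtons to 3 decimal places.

711.608

N=4 nodes, M=5 members, R=3 reactions → 2N=8, M+R=8
member 0 (0-1): L=2.4316, (cx,cy)=(0.6387,0.7695)
member 1 (0-2): L=2.9380, (cx,cy)=(1.0000,0.0000)
member 2 (1-2): L=2.3278, (cx,cy)=(0.5950,-0.8037)
member 3 (1-3): L=3.1470, (cx,cy)=(1.0000,0.0035)
member 4 (2-3): L=2.5781, (cx,cy)=(0.6835,0.7300)
solve A·x = −loads:
  F[0-1] = +711.6080 N (tension)
  F[0-2] = -3104.0644 N (compression)
  F[1-2] = -677.5279 N (compression)
  F[1-3] = +857.6089 N (tension)
  F[2-3] = -5131.5680 N (compression)
  Rx@0 = +2649.5700 N
  Ry@0 = -547.5589 N
  Ry@2 = +4290.5889 N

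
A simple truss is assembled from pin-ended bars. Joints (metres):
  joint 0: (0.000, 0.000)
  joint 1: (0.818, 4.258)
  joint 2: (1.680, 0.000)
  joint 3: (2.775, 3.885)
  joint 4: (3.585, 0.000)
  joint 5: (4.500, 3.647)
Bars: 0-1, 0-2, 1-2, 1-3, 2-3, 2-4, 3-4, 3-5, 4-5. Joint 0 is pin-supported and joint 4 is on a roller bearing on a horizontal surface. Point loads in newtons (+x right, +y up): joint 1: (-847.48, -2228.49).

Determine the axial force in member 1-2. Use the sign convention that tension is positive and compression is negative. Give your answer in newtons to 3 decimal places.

463.123

N=6 nodes, M=9 members, R=3 reactions → 2N=12, M+R=12
member 0 (0-1): L=4.3359, (cx,cy)=(0.1887,0.9820)
member 1 (0-2): L=1.6800, (cx,cy)=(1.0000,0.0000)
member 2 (1-2): L=4.3444, (cx,cy)=(0.1984,-0.9801)
member 3 (1-3): L=1.9922, (cx,cy)=(0.9823,-0.1872)
member 4 (2-3): L=4.0364, (cx,cy)=(0.2713,0.9625)
member 5 (2-4): L=1.9050, (cx,cy)=(1.0000,0.0000)
member 6 (3-4): L=3.9685, (cx,cy)=(0.2041,-0.9789)
member 7 (3-5): L=1.7413, (cx,cy)=(0.9906,-0.1367)
member 8 (4-5): L=3.7600, (cx,cy)=(0.2433,0.9699)
solve A·x = −loads:
  F[0-1] = -2776.4411 N (compression)
  F[0-2] = -323.6789 N (compression)
  F[1-2] = +463.1233 N (tension)
  F[1-3] = +235.9597 N (tension)
  F[2-3] = -471.6006 N (compression)
  F[2-4] = -103.8496 N (compression)
  F[3-4] = +508.8043 N (tension)
  F[3-5] = +0.0000 N (tension)
  F[4-5] = -0.0000 N (compression)
  Rx@0 = +847.4800 N
  Ry@0 = +2726.5835 N
  Ry@4 = -498.0935 N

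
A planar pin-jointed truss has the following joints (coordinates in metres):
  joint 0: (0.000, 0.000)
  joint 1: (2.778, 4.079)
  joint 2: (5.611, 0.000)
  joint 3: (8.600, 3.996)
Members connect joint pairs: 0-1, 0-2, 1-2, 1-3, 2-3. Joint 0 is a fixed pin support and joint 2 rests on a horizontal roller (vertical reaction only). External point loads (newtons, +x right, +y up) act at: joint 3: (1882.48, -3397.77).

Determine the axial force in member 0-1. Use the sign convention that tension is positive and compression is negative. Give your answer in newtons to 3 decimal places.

N=4 nodes, M=5 members, R=3 reactions → 2N=8, M+R=8
member 0 (0-1): L=4.9351, (cx,cy)=(0.5629,0.8265)
member 1 (0-2): L=5.6110, (cx,cy)=(1.0000,0.0000)
member 2 (1-2): L=4.9663, (cx,cy)=(0.5704,-0.8213)
member 3 (1-3): L=5.8226, (cx,cy)=(0.9999,-0.0143)
member 4 (2-3): L=4.9902, (cx,cy)=(0.5990,0.8008)
solve A·x = −loads:
  F[0-1] = +3811.9384 N (tension)
  F[0-2] = -263.2712 N (compression)
  F[1-2] = -3911.9917 N (compression)
  F[1-3] = +4377.7716 N (tension)
  F[2-3] = -4165.2040 N (compression)
  Rx@0 = -1882.4800 N
  Ry@0 = -3150.6549 N
  Ry@2 = +6548.4249 N

3811.938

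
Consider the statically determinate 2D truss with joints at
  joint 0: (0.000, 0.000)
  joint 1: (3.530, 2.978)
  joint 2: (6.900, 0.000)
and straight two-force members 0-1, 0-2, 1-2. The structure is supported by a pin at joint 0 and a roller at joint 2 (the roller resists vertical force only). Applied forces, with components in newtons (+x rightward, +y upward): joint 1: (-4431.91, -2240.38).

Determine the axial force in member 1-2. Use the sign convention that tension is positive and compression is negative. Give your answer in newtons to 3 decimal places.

N=3 nodes, M=3 members, R=3 reactions → 2N=6, M+R=6
member 0 (0-1): L=4.6184, (cx,cy)=(0.7643,0.6448)
member 1 (0-2): L=6.9000, (cx,cy)=(1.0000,0.0000)
member 2 (1-2): L=4.4973, (cx,cy)=(0.7493,-0.6622)
solve A·x = −loads:
  F[0-1] = -4663.3506 N (compression)
  F[0-2] = -867.5331 N (compression)
  F[1-2] = +1157.7227 N (tension)
  Rx@0 = +4431.9100 N
  Ry@0 = +3007.0012 N
  Ry@2 = -766.6212 N

1157.723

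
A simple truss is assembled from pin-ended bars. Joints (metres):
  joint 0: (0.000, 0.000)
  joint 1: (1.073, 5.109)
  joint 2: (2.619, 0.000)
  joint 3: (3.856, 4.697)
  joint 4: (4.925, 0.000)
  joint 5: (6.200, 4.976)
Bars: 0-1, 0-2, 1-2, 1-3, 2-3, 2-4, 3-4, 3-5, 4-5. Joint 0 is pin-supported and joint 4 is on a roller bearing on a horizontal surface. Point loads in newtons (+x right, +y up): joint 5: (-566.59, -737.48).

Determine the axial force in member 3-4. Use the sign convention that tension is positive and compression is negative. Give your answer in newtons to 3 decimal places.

343.745

N=6 nodes, M=9 members, R=3 reactions → 2N=12, M+R=12
member 0 (0-1): L=5.2205, (cx,cy)=(0.2055,0.9786)
member 1 (0-2): L=2.6190, (cx,cy)=(1.0000,0.0000)
member 2 (1-2): L=5.3378, (cx,cy)=(0.2896,-0.9571)
member 3 (1-3): L=2.8133, (cx,cy)=(0.9892,-0.1464)
member 4 (2-3): L=4.8572, (cx,cy)=(0.2547,0.9670)
member 5 (2-4): L=2.3060, (cx,cy)=(1.0000,0.0000)
member 6 (3-4): L=4.8171, (cx,cy)=(0.2219,-0.9751)
member 7 (3-5): L=2.3605, (cx,cy)=(0.9930,0.1182)
member 8 (4-5): L=5.1368, (cx,cy)=(0.2482,0.9687)
solve A·x = −loads:
  F[0-1] = -389.8598 N (compression)
  F[0-2] = -486.4592 N (compression)
  F[1-2] = +430.2919 N (tension)
  F[1-3] = -206.9891 N (compression)
  F[2-3] = -425.8918 N (compression)
  F[2-4] = -253.3682 N (compression)
  F[3-4] = +343.7454 N (tension)
  F[3-5] = -392.2543 N (compression)
  F[4-5] = -713.4449 N (compression)
  Rx@0 = +566.5900 N
  Ry@0 = +381.5360 N
  Ry@4 = +355.9440 N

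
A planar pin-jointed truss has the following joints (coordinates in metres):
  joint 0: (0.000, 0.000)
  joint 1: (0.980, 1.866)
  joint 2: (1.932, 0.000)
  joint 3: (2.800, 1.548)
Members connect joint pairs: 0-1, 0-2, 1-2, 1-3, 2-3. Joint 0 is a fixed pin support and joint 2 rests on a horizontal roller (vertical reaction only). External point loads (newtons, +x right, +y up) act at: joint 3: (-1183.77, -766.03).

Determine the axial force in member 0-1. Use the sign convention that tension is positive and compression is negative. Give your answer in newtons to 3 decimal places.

-682.602

N=4 nodes, M=5 members, R=3 reactions → 2N=8, M+R=8
member 0 (0-1): L=2.1077, (cx,cy)=(0.4650,0.8853)
member 1 (0-2): L=1.9320, (cx,cy)=(1.0000,0.0000)
member 2 (1-2): L=2.0948, (cx,cy)=(0.4545,-0.8908)
member 3 (1-3): L=1.8476, (cx,cy)=(0.9851,-0.1721)
member 4 (2-3): L=1.7747, (cx,cy)=(0.4891,0.8722)
solve A·x = −loads:
  F[0-1] = -682.6024 N (compression)
  F[0-2] = -866.3844 N (compression)
  F[1-2] = +813.1771 N (tension)
  F[1-3] = -697.3448 N (compression)
  F[2-3] = -1015.8427 N (compression)
  Rx@0 = +1183.7700 N
  Ry@0 = +604.3281 N
  Ry@2 = +161.7019 N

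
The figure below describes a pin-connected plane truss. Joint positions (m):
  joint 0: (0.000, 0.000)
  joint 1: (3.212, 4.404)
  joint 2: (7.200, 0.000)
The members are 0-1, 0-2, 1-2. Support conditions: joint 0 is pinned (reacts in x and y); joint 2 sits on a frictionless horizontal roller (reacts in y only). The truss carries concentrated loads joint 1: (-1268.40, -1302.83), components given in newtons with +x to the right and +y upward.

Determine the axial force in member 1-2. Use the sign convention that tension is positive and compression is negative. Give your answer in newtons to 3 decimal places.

262.572

N=3 nodes, M=3 members, R=3 reactions → 2N=6, M+R=6
member 0 (0-1): L=5.4509, (cx,cy)=(0.5893,0.8079)
member 1 (0-2): L=7.2000, (cx,cy)=(1.0000,0.0000)
member 2 (1-2): L=5.9413, (cx,cy)=(0.6712,-0.7412)
solve A·x = −loads:
  F[0-1] = -1853.4264 N (compression)
  F[0-2] = -176.2463 N (compression)
  F[1-2] = +262.5719 N (tension)
  Rx@0 = +1268.4000 N
  Ry@0 = +1497.4611 N
  Ry@2 = -194.6311 N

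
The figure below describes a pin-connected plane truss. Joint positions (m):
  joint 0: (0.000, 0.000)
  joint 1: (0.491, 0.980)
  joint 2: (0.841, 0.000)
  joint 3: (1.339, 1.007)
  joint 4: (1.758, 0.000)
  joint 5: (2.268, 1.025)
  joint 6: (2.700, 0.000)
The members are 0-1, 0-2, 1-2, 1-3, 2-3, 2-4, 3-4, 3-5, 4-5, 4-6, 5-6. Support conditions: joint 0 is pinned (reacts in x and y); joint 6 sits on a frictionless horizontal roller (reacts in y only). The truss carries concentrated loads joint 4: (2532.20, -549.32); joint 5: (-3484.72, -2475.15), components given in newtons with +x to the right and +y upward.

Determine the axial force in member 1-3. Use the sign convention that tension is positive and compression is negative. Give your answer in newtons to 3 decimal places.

-1621.975

N=7 nodes, M=11 members, R=3 reactions → 2N=14, M+R=14
member 0 (0-1): L=1.0961, (cx,cy)=(0.4479,0.8941)
member 1 (0-2): L=0.8410, (cx,cy)=(1.0000,0.0000)
member 2 (1-2): L=1.0406, (cx,cy)=(0.3363,-0.9417)
member 3 (1-3): L=0.8484, (cx,cy)=(0.9995,0.0318)
member 4 (2-3): L=1.1234, (cx,cy)=(0.4433,0.8964)
member 5 (2-4): L=0.9170, (cx,cy)=(1.0000,0.0000)
member 6 (3-4): L=1.0907, (cx,cy)=(0.3842,-0.9233)
member 7 (3-5): L=0.9292, (cx,cy)=(0.9998,0.0194)
member 8 (4-5): L=1.1449, (cx,cy)=(0.4455,0.8953)
member 9 (4-6): L=0.9420, (cx,cy)=(1.0000,0.0000)
member 10 (5-6): L=1.1123, (cx,cy)=(0.3884,-0.9215)
solve A·x = −loads:
  F[0-1] = -2136.9644 N (compression)
  F[0-2] = +4.7189 N (tension)
  F[1-2] = +1973.9609 N (tension)
  F[1-3] = -1621.9753 N (compression)
  F[2-3] = -2073.8616 N (compression)
  F[2-4] = +1587.9614 N (tension)
  F[3-4] = +1999.9301 N (tension)
  F[3-5] = -3309.3948 N (compression)
  F[4-5] = -1448.8444 N (compression)
  F[4-6] = +469.4645 N (tension)
  F[5-6] = -1208.7808 N (compression)
  Rx@0 = +952.5200 N
  Ry@0 = +1910.5786 N
  Ry@6 = +1113.8914 N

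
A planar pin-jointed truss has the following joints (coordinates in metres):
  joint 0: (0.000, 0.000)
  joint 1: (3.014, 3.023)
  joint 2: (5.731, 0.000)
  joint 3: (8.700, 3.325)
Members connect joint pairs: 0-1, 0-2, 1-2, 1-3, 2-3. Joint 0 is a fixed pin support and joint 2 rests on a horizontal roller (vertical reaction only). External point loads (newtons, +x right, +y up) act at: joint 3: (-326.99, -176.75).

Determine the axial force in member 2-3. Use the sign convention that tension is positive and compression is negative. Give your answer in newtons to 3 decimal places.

N=4 nodes, M=5 members, R=3 reactions → 2N=8, M+R=8
member 0 (0-1): L=4.2688, (cx,cy)=(0.7061,0.7082)
member 1 (0-2): L=5.7310, (cx,cy)=(1.0000,0.0000)
member 2 (1-2): L=4.0646, (cx,cy)=(0.6685,-0.7437)
member 3 (1-3): L=5.6940, (cx,cy)=(0.9986,0.0530)
member 4 (2-3): L=4.4576, (cx,cy)=(0.6660,0.7459)
solve A·x = −loads:
  F[0-1] = -138.5920 N (compression)
  F[0-2] = -229.1368 N (compression)
  F[1-2] = +119.2788 N (tension)
  F[1-3] = -177.8368 N (compression)
  F[2-3] = -224.3138 N (compression)
  Rx@0 = +326.9900 N
  Ry@0 = +98.1453 N
  Ry@2 = +78.6047 N

-224.314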